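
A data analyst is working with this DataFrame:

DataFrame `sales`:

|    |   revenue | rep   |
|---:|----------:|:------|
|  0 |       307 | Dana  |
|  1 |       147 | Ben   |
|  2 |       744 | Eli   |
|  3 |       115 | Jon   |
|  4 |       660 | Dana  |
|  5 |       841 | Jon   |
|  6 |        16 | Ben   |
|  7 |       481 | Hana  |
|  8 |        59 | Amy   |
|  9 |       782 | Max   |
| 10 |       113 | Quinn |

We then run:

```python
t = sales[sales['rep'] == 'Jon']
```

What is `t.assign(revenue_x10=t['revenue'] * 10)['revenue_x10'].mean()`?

filter rows where rep == 'Jon':
   revenue  rep
3      115  Jon
5      841  Jon
add column revenue_x10 = t['revenue'] * 10:
   revenue  rep  revenue_x10
3      115  Jon         1150
5      841  Jon         8410
Taking the mean of column 'revenue_x10' gives 4780.0.

4780.0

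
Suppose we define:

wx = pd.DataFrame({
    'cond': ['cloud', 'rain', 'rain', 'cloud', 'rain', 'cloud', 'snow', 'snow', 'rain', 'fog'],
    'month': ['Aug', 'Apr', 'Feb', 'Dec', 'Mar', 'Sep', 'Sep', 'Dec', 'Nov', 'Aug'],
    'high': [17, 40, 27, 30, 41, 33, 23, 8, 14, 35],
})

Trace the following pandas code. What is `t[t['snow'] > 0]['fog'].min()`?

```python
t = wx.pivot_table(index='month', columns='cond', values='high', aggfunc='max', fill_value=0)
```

pivot: rows=month, cols=cond, max(high):
cond   cloud  fog  rain  snow
month                        
Apr        0    0    40     0
Aug       17   35     0     0
Dec       30    0     0     8
Feb        0    0    27     0
Mar        0    0    41     0
Nov        0    0    14     0
Sep       33    0     0    23
filter rows where snow > 0:
cond   cloud  fog  rain  snow
month                        
Dec       30    0     0     8
Sep       33    0     0    23
Reading off the min of column 'fog', we get 0.

0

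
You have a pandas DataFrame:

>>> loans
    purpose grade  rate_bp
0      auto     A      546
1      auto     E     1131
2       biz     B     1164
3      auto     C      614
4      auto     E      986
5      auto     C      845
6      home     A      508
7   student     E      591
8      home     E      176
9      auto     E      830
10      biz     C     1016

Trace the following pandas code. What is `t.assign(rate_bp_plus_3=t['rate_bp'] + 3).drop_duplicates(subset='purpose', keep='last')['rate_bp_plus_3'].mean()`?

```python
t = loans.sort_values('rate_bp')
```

851.5

sort by rate_bp:
    purpose grade  rate_bp
8      home     E      176
6      home     A      508
0      auto     A      546
7   student     E      591
3      auto     C      614
9      auto     E      830
5      auto     C      845
4      auto     E      986
10      biz     C     1016
1      auto     E     1131
2       biz     B     1164
add column rate_bp_plus_3 = t['rate_bp'] + 3:
    purpose grade  rate_bp  rate_bp_plus_3
8      home     E      176             179
6      home     A      508             511
0      auto     A      546             549
7   student     E      591             594
3      auto     C      614             617
9      auto     E      830             833
5      auto     C      845             848
4      auto     E      986             989
10      biz     C     1016            1019
1      auto     E     1131            1134
2       biz     B     1164            1167
drop duplicate purpose (keep=last):
   purpose grade  rate_bp  rate_bp_plus_3
6     home     A      508             511
7  student     E      591             594
1     auto     E     1131            1134
2      biz     B     1164            1167
Hence 851.5.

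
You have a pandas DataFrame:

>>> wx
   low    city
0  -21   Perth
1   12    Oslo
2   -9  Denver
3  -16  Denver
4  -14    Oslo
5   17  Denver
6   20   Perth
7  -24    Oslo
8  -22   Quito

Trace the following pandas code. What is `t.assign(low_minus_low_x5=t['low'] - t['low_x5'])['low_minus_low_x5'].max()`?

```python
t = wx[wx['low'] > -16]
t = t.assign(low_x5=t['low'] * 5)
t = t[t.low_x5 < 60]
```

56

filter rows where low > -16:
   low    city
1   12    Oslo
2   -9  Denver
4  -14    Oslo
5   17  Denver
6   20   Perth
add column low_x5 = t['low'] * 5:
   low    city  low_x5
1   12    Oslo      60
2   -9  Denver     -45
4  -14    Oslo     -70
5   17  Denver      85
6   20   Perth     100
filter rows where low_x5 < 60:
   low    city  low_x5
2   -9  Denver     -45
4  -14    Oslo     -70
add column low_minus_low_x5 = t['low'] - t['low_x5']:
   low    city  low_x5  low_minus_low_x5
2   -9  Denver     -45                36
4  -14    Oslo     -70                56
Finally, max of column 'low_minus_low_x5' = 56.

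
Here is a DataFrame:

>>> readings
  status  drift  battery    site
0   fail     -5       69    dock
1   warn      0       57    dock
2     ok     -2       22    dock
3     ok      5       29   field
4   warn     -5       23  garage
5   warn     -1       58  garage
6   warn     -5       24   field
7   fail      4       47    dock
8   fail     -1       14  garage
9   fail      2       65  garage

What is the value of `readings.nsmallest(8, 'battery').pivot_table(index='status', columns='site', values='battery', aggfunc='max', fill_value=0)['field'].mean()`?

17.6666666667

take 8 rows with smallest battery:
  status  drift  battery    site
8   fail     -1       14  garage
2     ok     -2       22    dock
4   warn     -5       23  garage
6   warn     -5       24   field
3     ok      5       29   field
7   fail      4       47    dock
1   warn      0       57    dock
5   warn     -1       58  garage
pivot: rows=status, cols=site, max(battery):
site    dock  field  garage
status                     
fail      47      0      14
ok        22     29       0
warn      57     24      58
Then the mean of column 'field': 17.6666666667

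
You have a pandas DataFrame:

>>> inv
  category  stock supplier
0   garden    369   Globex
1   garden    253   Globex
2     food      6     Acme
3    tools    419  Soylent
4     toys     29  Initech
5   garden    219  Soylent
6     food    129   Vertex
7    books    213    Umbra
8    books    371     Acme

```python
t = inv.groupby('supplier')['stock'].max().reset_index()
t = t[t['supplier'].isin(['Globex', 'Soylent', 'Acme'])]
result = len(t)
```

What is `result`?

3

group by supplier, max of stock:
supplier
Acme       371
Globex     369
Initech     29
Soylent    419
Umbra      213
Vertex     129
Name: stock, dtype: int64
reset_index():
  supplier  stock
0     Acme    371
1   Globex    369
2  Initech     29
3  Soylent    419
4    Umbra    213
5   Vertex    129
filter rows where supplier in ['Globex', 'Soylent', 'Acme']:
  supplier  stock
0     Acme    371
1   Globex    369
3  Soylent    419
So result = 3.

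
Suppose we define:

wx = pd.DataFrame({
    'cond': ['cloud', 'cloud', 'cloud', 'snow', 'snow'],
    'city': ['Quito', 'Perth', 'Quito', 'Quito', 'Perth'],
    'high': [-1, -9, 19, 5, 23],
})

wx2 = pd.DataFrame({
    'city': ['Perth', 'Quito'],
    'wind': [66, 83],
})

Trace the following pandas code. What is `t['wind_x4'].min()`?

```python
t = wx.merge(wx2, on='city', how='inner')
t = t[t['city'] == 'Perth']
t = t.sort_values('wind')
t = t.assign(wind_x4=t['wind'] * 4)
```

264

merge on 'city' (how='inner') → 5 rows:
    cond   city  high  wind
0  cloud  Quito    -1    83
1  cloud  Perth    -9    66
2  cloud  Quito    19    83
3   snow  Quito     5    83
4   snow  Perth    23    66
filter rows where city == 'Perth':
    cond   city  high  wind
1  cloud  Perth    -9    66
4   snow  Perth    23    66
sort by wind:
    cond   city  high  wind
1  cloud  Perth    -9    66
4   snow  Perth    23    66
add column wind_x4 = t['wind'] * 4:
    cond   city  high  wind  wind_x4
1  cloud  Perth    -9    66      264
4   snow  Perth    23    66      264
So min() = 264.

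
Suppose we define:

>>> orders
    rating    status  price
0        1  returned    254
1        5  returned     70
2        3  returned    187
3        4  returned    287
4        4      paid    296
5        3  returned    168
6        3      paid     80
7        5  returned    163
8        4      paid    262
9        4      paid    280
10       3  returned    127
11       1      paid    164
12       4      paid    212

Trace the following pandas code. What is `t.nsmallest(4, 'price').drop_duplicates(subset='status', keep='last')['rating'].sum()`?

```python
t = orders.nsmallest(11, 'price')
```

take 11 rows with smallest price:
    rating    status  price
1        5  returned     70
6        3      paid     80
10       3  returned    127
7        5  returned    163
11       1      paid    164
5        3  returned    168
2        3  returned    187
12       4      paid    212
0        1  returned    254
8        4      paid    262
9        4      paid    280
take 4 rows with smallest price:
    rating    status  price
1        5  returned     70
6        3      paid     80
10       3  returned    127
7        5  returned    163
drop duplicate status (keep=last):
   rating    status  price
6       3      paid     80
7       5  returned    163
So sum() = 8.

8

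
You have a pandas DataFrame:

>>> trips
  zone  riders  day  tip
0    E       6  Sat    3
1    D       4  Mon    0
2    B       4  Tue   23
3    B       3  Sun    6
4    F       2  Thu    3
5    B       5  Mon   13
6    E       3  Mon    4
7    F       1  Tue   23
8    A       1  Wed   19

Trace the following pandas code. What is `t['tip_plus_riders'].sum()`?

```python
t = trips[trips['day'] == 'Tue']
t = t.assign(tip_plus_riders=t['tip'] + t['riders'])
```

filter rows where day == 'Tue':
  zone  riders  day  tip
2    B       4  Tue   23
7    F       1  Tue   23
add column tip_plus_riders = t['tip'] + t['riders']:
  zone  riders  day  tip  tip_plus_riders
2    B       4  Tue   23               27
7    F       1  Tue   23               24
sum of column 'tip_plus_riders' → 51

51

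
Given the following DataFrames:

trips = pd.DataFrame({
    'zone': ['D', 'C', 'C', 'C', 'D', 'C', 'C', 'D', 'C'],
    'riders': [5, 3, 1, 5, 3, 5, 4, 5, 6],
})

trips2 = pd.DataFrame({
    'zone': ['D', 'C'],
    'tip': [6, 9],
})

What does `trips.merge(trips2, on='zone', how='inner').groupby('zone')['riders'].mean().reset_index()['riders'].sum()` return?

8.33333333333

merge on 'zone' (how='inner') → 9 rows:
  zone  riders  tip
0    D       5    6
1    C       3    9
2    C       1    9
3    C       5    9
4    D       3    6
5    C       5    9
6    C       4    9
7    D       5    6
8    C       6    9
group by zone, mean of riders:
zone
C    4.000000
D    4.333333
Name: riders, dtype: float64
reset_index():
  zone    riders
0    C  4.000000
1    D  4.333333
Reading off the sum of column 'riders', we get 8.33333333333.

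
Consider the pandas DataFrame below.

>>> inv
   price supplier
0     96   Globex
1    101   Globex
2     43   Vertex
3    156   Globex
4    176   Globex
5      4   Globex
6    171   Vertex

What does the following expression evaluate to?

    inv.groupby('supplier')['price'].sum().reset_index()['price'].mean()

group by supplier, sum of price:
supplier
Globex    533
Vertex    214
Name: price, dtype: int64
reset_index():
  supplier  price
0   Globex    533
1   Vertex    214
mean of column 'price' → 373.5

373.5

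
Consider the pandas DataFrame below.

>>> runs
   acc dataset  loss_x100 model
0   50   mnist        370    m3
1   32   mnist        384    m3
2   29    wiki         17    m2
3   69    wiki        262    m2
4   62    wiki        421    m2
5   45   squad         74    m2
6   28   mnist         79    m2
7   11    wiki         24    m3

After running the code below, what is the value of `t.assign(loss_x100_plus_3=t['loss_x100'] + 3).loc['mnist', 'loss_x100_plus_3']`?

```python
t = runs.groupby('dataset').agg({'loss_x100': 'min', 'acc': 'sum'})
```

82

group by dataset: min(loss_x100), sum(acc):
         loss_x100  acc
dataset                
mnist           79  110
squad           74   45
wiki            17  171
add column loss_x100_plus_3 = t['loss_x100'] + 3:
         loss_x100  acc  loss_x100_plus_3
dataset                                  
mnist           79  110                82
squad           74   45                77
wiki            17  171                20
Finally, value at row 'mnist', column 'loss_x100_plus_3' = 82.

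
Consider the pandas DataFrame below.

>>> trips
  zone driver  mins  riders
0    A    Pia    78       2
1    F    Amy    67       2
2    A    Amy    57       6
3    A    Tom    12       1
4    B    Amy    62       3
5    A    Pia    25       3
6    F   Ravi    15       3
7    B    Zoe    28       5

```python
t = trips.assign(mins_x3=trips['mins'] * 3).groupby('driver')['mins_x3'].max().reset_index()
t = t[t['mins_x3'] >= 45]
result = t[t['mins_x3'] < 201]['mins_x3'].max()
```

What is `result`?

84

add column mins_x3 = trips['mins'] * 3:
  zone driver  mins  riders  mins_x3
0    A    Pia    78       2      234
1    F    Amy    67       2      201
2    A    Amy    57       6      171
3    A    Tom    12       1       36
4    B    Amy    62       3      186
5    A    Pia    25       3       75
6    F   Ravi    15       3       45
7    B    Zoe    28       5       84
group by driver, max of mins_x3:
driver
Amy     201
Pia     234
Ravi     45
Tom      36
Zoe      84
Name: mins_x3, dtype: int64
reset_index():
  driver  mins_x3
0    Amy      201
1    Pia      234
2   Ravi       45
3    Tom       36
4    Zoe       84
filter rows where mins_x3 >= 45:
  driver  mins_x3
0    Amy      201
1    Pia      234
2   Ravi       45
4    Zoe       84
filter rows where mins_x3 < 201:
  driver  mins_x3
2   Ravi       45
4    Zoe       84
So max() = 84.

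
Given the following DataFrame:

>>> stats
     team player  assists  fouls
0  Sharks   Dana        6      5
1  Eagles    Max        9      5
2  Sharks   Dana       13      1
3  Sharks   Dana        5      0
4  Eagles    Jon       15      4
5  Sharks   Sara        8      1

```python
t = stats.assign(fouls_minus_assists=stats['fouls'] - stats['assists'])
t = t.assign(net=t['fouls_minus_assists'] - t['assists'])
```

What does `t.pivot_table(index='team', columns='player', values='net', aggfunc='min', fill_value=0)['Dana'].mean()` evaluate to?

-12.5

add column fouls_minus_assists = stats['fouls'] - stats['assists']:
     team player  assists  fouls  fouls_minus_assists
0  Sharks   Dana        6      5                   -1
1  Eagles    Max        9      5                   -4
2  Sharks   Dana       13      1                  -12
3  Sharks   Dana        5      0                   -5
4  Eagles    Jon       15      4                  -11
5  Sharks   Sara        8      1                   -7
add column net = t['fouls_minus_assists'] - t['assists']:
     team player  assists  fouls  fouls_minus_assists  net
0  Sharks   Dana        6      5                   -1   -7
1  Eagles    Max        9      5                   -4  -13
2  Sharks   Dana       13      1                  -12  -25
3  Sharks   Dana        5      0                   -5  -10
4  Eagles    Jon       15      4                  -11  -26
5  Sharks   Sara        8      1                   -7  -15
pivot: rows=team, cols=player, min(net):
player  Dana  Jon  Max  Sara
team                        
Eagles     0  -26  -13     0
Sharks   -25    0    0   -15
So mean() = -12.5.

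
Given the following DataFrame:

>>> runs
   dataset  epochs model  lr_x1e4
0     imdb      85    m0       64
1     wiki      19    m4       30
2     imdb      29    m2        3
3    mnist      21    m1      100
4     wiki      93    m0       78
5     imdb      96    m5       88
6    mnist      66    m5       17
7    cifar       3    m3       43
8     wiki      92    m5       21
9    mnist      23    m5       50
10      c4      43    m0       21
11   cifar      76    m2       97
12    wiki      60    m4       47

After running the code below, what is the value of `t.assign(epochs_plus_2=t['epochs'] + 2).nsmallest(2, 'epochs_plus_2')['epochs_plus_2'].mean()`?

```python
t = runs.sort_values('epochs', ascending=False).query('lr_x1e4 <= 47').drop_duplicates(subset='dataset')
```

18.0

sort by epochs descending:
   dataset  epochs model  lr_x1e4
5     imdb      96    m5       88
4     wiki      93    m0       78
8     wiki      92    m5       21
0     imdb      85    m0       64
11   cifar      76    m2       97
6    mnist      66    m5       17
12    wiki      60    m4       47
10      c4      43    m0       21
2     imdb      29    m2        3
9    mnist      23    m5       50
3    mnist      21    m1      100
1     wiki      19    m4       30
7    cifar       3    m3       43
filter rows where lr_x1e4 <= 47:
   dataset  epochs model  lr_x1e4
8     wiki      92    m5       21
6    mnist      66    m5       17
12    wiki      60    m4       47
10      c4      43    m0       21
2     imdb      29    m2        3
1     wiki      19    m4       30
7    cifar       3    m3       43
drop duplicate dataset (keep=first):
   dataset  epochs model  lr_x1e4
8     wiki      92    m5       21
6    mnist      66    m5       17
10      c4      43    m0       21
2     imdb      29    m2        3
7    cifar       3    m3       43
add column epochs_plus_2 = t['epochs'] + 2:
   dataset  epochs model  lr_x1e4  epochs_plus_2
8     wiki      92    m5       21             94
6    mnist      66    m5       17             68
10      c4      43    m0       21             45
2     imdb      29    m2        3             31
7    cifar       3    m3       43              5
take 2 rows with smallest epochs_plus_2:
  dataset  epochs model  lr_x1e4  epochs_plus_2
7   cifar       3    m3       43              5
2    imdb      29    m2        3             31
mean of column 'epochs_plus_2' → 18.0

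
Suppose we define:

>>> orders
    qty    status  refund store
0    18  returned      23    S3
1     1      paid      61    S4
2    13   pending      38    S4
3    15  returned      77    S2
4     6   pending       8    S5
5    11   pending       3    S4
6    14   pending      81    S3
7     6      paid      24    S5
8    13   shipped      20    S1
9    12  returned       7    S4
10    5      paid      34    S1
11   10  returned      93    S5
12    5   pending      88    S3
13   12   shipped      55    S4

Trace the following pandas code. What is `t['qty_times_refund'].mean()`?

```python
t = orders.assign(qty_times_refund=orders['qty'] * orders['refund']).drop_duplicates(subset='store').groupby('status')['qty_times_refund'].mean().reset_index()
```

add column qty_times_refund = orders['qty'] * orders['refund']:
    qty    status  refund store  qty_times_refund
0    18  returned      23    S3               414
1     1      paid      61    S4                61
2    13   pending      38    S4               494
3    15  returned      77    S2              1155
4     6   pending       8    S5                48
5    11   pending       3    S4                33
6    14   pending      81    S3              1134
7     6      paid      24    S5               144
8    13   shipped      20    S1               260
9    12  returned       7    S4                84
10    5      paid      34    S1               170
11   10  returned      93    S5               930
12    5   pending      88    S3               440
13   12   shipped      55    S4               660
drop duplicate store (keep=first):
   qty    status  refund store  qty_times_refund
0   18  returned      23    S3               414
1    1      paid      61    S4                61
3   15  returned      77    S2              1155
4    6   pending       8    S5                48
8   13   shipped      20    S1               260
group by status, mean of qty_times_refund:
status
paid         61.0
pending      48.0
returned    784.5
shipped     260.0
Name: qty_times_refund, dtype: float64
reset_index():
     status  qty_times_refund
0      paid              61.0
1   pending              48.0
2  returned             784.5
3   shipped             260.0
Then the mean of column 'qty_times_refund': 288.375

288.375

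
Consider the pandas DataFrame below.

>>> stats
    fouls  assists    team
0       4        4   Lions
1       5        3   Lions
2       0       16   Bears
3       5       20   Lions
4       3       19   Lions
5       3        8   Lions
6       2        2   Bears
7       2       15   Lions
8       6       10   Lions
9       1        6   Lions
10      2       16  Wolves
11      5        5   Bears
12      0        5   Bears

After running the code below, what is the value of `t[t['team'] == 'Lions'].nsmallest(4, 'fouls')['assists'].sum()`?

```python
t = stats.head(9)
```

take first 9 rows:
   fouls  assists   team
0      4        4  Lions
1      5        3  Lions
2      0       16  Bears
3      5       20  Lions
4      3       19  Lions
5      3        8  Lions
6      2        2  Bears
7      2       15  Lions
8      6       10  Lions
filter rows where team == 'Lions':
   fouls  assists   team
0      4        4  Lions
1      5        3  Lions
3      5       20  Lions
4      3       19  Lions
5      3        8  Lions
7      2       15  Lions
8      6       10  Lions
take 4 rows with smallest fouls:
   fouls  assists   team
7      2       15  Lions
4      3       19  Lions
5      3        8  Lions
0      4        4  Lions
Reading off the sum of column 'assists', we get 46.

46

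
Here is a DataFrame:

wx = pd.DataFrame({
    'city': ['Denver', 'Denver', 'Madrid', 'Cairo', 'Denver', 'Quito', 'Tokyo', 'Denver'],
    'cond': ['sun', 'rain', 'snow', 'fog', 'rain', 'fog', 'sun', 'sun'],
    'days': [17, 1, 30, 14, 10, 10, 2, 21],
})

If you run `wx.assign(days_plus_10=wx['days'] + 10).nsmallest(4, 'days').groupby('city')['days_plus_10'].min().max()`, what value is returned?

add column days_plus_10 = wx['days'] + 10:
     city  cond  days  days_plus_10
0  Denver   sun    17            27
1  Denver  rain     1            11
2  Madrid  snow    30            40
3   Cairo   fog    14            24
4  Denver  rain    10            20
5   Quito   fog    10            20
6   Tokyo   sun     2            12
7  Denver   sun    21            31
take 4 rows with smallest days:
     city  cond  days  days_plus_10
1  Denver  rain     1            11
6   Tokyo   sun     2            12
4  Denver  rain    10            20
5   Quito   fog    10            20
group by city, min of days_plus_10:
city
Denver    11
Quito     20
Tokyo     12
Name: days_plus_10, dtype: int64
Finally, max of the resulting series = 20.

20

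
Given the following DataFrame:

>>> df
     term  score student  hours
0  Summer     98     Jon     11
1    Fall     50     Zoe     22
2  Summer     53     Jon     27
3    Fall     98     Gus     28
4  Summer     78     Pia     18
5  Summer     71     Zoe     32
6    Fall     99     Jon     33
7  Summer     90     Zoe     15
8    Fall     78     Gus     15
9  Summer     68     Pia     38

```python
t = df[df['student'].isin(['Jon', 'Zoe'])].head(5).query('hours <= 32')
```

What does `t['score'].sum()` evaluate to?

filter rows where student in ['Jon', 'Zoe']:
     term  score student  hours
0  Summer     98     Jon     11
1    Fall     50     Zoe     22
2  Summer     53     Jon     27
5  Summer     71     Zoe     32
6    Fall     99     Jon     33
7  Summer     90     Zoe     15
take first 5 rows:
     term  score student  hours
0  Summer     98     Jon     11
1    Fall     50     Zoe     22
2  Summer     53     Jon     27
5  Summer     71     Zoe     32
6    Fall     99     Jon     33
filter rows where hours <= 32:
     term  score student  hours
0  Summer     98     Jon     11
1    Fall     50     Zoe     22
2  Summer     53     Jon     27
5  Summer     71     Zoe     32
So sum() = 272.

272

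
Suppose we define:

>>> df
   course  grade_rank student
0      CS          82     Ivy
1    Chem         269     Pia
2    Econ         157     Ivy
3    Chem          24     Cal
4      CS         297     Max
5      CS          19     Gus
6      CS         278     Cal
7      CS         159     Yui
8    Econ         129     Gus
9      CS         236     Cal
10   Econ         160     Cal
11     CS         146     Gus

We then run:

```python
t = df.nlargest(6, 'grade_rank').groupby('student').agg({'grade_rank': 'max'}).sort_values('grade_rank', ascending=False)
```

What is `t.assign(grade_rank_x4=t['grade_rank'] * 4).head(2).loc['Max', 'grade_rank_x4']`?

1188

take 6 rows with largest grade_rank:
   course  grade_rank student
4      CS         297     Max
6      CS         278     Cal
1    Chem         269     Pia
9      CS         236     Cal
10   Econ         160     Cal
7      CS         159     Yui
group by student, max of grade_rank:
         grade_rank
student            
Cal             278
Max             297
Pia             269
Yui             159
sort by grade_rank descending:
         grade_rank
student            
Max             297
Cal             278
Pia             269
Yui             159
add column grade_rank_x4 = t['grade_rank'] * 4:
         grade_rank  grade_rank_x4
student                           
Max             297           1188
Cal             278           1112
Pia             269           1076
Yui             159            636
take first 2 rows:
         grade_rank  grade_rank_x4
student                           
Max             297           1188
Cal             278           1112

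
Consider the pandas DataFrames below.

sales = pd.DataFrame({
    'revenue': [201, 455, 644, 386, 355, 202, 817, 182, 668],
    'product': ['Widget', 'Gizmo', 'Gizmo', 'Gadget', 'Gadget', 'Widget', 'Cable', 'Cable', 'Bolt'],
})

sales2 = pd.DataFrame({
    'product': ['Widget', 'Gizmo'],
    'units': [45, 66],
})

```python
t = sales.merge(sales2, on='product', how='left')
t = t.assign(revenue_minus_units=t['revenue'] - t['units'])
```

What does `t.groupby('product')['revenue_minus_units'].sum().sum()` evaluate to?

merge on 'product' (how='left') → 9 rows:
   revenue product  units
0      201  Widget   45.0
1      455   Gizmo   66.0
2      644   Gizmo   66.0
3      386  Gadget    NaN
4      355  Gadget    NaN
5      202  Widget   45.0
6      817   Cable    NaN
7      182   Cable    NaN
8      668    Bolt    NaN
add column revenue_minus_units = t['revenue'] - t['units']:
   revenue product  units  revenue_minus_units
0      201  Widget   45.0                156.0
1      455   Gizmo   66.0                389.0
2      644   Gizmo   66.0                578.0
3      386  Gadget    NaN                  NaN
4      355  Gadget    NaN                  NaN
5      202  Widget   45.0                157.0
6      817   Cable    NaN                  NaN
7      182   Cable    NaN                  NaN
8      668    Bolt    NaN                  NaN
group by product, sum of revenue_minus_units:
product
Bolt        0.0
Cable       0.0
Gadget      0.0
Gizmo     967.0
Widget    313.0
Name: revenue_minus_units, dtype: float64
sum of the resulting series → 1280.0

1280.0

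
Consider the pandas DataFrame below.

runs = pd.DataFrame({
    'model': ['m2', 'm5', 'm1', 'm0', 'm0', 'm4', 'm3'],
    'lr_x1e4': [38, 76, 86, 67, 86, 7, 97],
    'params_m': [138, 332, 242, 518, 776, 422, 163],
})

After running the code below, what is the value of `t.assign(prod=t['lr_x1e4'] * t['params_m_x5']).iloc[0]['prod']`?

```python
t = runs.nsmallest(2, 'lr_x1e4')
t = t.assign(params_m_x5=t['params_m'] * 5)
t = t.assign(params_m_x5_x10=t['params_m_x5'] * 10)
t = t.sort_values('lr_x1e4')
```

14770

take 2 rows with smallest lr_x1e4:
  model  lr_x1e4  params_m
5    m4        7       422
0    m2       38       138
add column params_m_x5 = t['params_m'] * 5:
  model  lr_x1e4  params_m  params_m_x5
5    m4        7       422         2110
0    m2       38       138          690
add column params_m_x5_x10 = t['params_m_x5'] * 10:
  model  lr_x1e4  params_m  params_m_x5  params_m_x5_x10
5    m4        7       422         2110            21100
0    m2       38       138          690             6900
sort by lr_x1e4:
  model  lr_x1e4  params_m  params_m_x5  params_m_x5_x10
5    m4        7       422         2110            21100
0    m2       38       138          690             6900
add column prod = t['lr_x1e4'] * t['params_m_x5']:
  model  lr_x1e4  params_m  params_m_x5  params_m_x5_x10   prod
5    m4        7       422         2110            21100  14770
0    m2       38       138          690             6900  26220
Taking the value at position 0, column 'prod' gives 14770.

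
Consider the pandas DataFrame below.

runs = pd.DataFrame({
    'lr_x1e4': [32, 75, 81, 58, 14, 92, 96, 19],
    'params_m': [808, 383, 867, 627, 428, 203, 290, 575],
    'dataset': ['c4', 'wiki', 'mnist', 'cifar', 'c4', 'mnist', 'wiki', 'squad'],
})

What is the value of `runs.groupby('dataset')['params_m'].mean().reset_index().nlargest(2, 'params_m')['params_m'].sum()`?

1245.0

group by dataset, mean of params_m:
dataset
c4       618.0
cifar    627.0
mnist    535.0
squad    575.0
wiki     336.5
Name: params_m, dtype: float64
reset_index():
  dataset  params_m
0      c4     618.0
1   cifar     627.0
2   mnist     535.0
3   squad     575.0
4    wiki     336.5
take 2 rows with largest params_m:
  dataset  params_m
1   cifar     627.0
0      c4     618.0
Hence 1245.0.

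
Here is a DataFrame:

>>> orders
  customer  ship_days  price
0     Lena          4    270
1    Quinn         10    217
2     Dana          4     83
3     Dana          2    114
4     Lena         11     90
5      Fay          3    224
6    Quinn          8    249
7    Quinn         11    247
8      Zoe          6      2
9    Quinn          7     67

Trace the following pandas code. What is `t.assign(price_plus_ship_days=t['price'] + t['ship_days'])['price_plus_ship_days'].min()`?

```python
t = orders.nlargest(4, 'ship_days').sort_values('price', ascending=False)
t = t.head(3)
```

227

take 4 rows with largest ship_days:
  customer  ship_days  price
4     Lena         11     90
7    Quinn         11    247
1    Quinn         10    217
6    Quinn          8    249
sort by price descending:
  customer  ship_days  price
6    Quinn          8    249
7    Quinn         11    247
1    Quinn         10    217
4     Lena         11     90
take first 3 rows:
  customer  ship_days  price
6    Quinn          8    249
7    Quinn         11    247
1    Quinn         10    217
add column price_plus_ship_days = t['price'] + t['ship_days']:
  customer  ship_days  price  price_plus_ship_days
6    Quinn          8    249                   257
7    Quinn         11    247                   258
1    Quinn         10    217                   227
Taking the min of column 'price_plus_ship_days' gives 227.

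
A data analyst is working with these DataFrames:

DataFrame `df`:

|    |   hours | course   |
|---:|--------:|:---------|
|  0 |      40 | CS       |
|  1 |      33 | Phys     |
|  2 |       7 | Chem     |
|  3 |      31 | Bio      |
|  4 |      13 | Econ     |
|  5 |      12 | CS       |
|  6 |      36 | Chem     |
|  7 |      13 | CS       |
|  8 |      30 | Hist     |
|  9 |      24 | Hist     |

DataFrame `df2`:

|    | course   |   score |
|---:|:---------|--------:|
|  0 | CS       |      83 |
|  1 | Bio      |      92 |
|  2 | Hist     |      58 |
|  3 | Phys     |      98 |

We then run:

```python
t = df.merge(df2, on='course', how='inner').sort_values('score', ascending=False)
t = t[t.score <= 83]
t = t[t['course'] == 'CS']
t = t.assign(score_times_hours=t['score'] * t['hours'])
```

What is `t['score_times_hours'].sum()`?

5395

merge on 'course' (how='inner') → 7 rows:
   hours course  score
0     40     CS     83
1     33   Phys     98
2     31    Bio     92
3     12     CS     83
4     13     CS     83
5     30   Hist     58
6     24   Hist     58
sort by score descending:
   hours course  score
1     33   Phys     98
2     31    Bio     92
0     40     CS     83
3     12     CS     83
4     13     CS     83
5     30   Hist     58
6     24   Hist     58
filter rows where score <= 83:
   hours course  score
0     40     CS     83
3     12     CS     83
4     13     CS     83
5     30   Hist     58
6     24   Hist     58
filter rows where course == 'CS':
   hours course  score
0     40     CS     83
3     12     CS     83
4     13     CS     83
add column score_times_hours = t['score'] * t['hours']:
   hours course  score  score_times_hours
0     40     CS     83               3320
3     12     CS     83                996
4     13     CS     83               1079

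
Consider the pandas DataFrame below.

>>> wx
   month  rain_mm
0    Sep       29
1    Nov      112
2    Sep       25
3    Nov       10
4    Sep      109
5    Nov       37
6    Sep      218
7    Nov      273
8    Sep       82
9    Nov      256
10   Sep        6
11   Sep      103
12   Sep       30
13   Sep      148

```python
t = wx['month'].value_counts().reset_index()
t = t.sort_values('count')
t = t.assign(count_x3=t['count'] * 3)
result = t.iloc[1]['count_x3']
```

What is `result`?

value_counts of month:
month
Sep    9
Nov    5
Name: count, dtype: int64
reset_index():
  month  count
0   Sep      9
1   Nov      5
sort by count:
  month  count
1   Nov      5
0   Sep      9
add column count_x3 = t['count'] * 3:
  month  count  count_x3
1   Nov      5        15
0   Sep      9        27
Finally, value at position 1, column 'count_x3' = 27.

27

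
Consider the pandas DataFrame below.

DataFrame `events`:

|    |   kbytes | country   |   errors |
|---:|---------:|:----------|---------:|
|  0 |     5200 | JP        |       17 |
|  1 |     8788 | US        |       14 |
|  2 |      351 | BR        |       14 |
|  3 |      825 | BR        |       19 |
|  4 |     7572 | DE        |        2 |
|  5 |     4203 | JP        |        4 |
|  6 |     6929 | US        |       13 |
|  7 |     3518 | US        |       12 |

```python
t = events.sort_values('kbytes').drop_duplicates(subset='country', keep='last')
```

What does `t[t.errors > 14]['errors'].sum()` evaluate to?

sort by kbytes:
   kbytes country  errors
2     351      BR      14
3     825      BR      19
7    3518      US      12
5    4203      JP       4
0    5200      JP      17
6    6929      US      13
4    7572      DE       2
1    8788      US      14
drop duplicate country (keep=last):
   kbytes country  errors
3     825      BR      19
0    5200      JP      17
4    7572      DE       2
1    8788      US      14
filter rows where errors > 14:
   kbytes country  errors
3     825      BR      19
0    5200      JP      17
The sum of column 'errors' is 36.

36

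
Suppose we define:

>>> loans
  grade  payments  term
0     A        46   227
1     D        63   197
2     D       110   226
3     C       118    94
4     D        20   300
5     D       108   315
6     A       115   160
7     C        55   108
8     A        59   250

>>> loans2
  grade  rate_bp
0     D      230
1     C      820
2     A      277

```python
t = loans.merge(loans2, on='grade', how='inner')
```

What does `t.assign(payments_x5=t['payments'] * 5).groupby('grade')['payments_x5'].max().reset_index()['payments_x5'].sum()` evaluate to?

1715

merge on 'grade' (how='inner') → 9 rows:
  grade  payments  term  rate_bp
0     A        46   227      277
1     D        63   197      230
2     D       110   226      230
3     C       118    94      820
4     D        20   300      230
5     D       108   315      230
6     A       115   160      277
7     C        55   108      820
8     A        59   250      277
add column payments_x5 = t['payments'] * 5:
  grade  payments  term  rate_bp  payments_x5
0     A        46   227      277          230
1     D        63   197      230          315
2     D       110   226      230          550
3     C       118    94      820          590
4     D        20   300      230          100
5     D       108   315      230          540
6     A       115   160      277          575
7     C        55   108      820          275
8     A        59   250      277          295
group by grade, max of payments_x5:
grade
A    575
C    590
D    550
Name: payments_x5, dtype: int64
reset_index():
  grade  payments_x5
0     A          575
1     C          590
2     D          550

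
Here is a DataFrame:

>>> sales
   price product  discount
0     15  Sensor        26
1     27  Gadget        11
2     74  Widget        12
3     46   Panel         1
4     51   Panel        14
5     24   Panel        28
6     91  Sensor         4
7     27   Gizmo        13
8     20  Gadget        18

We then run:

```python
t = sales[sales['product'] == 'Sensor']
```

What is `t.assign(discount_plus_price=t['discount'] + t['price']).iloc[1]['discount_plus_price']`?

95

filter rows where product == 'Sensor':
   price product  discount
0     15  Sensor        26
6     91  Sensor         4
add column discount_plus_price = t['discount'] + t['price']:
   price product  discount  discount_plus_price
0     15  Sensor        26                   41
6     91  Sensor         4                   95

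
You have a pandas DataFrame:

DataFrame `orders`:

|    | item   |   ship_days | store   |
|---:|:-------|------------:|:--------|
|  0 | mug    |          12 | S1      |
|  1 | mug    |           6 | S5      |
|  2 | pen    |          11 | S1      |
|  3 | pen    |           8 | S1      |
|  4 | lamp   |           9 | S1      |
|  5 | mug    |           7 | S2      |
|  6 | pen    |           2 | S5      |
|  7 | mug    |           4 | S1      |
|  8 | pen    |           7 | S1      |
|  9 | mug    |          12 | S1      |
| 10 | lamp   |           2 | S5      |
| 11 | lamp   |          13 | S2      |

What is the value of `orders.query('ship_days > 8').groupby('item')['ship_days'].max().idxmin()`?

filter rows where ship_days > 8:
    item  ship_days store
0    mug         12    S1
2    pen         11    S1
4   lamp          9    S1
9    mug         12    S1
11  lamp         13    S2
group by item, max of ship_days:
item
lamp    13
mug     12
pen     11
Name: ship_days, dtype: int64
Reading off the label with the smallest value, we get pen.

pen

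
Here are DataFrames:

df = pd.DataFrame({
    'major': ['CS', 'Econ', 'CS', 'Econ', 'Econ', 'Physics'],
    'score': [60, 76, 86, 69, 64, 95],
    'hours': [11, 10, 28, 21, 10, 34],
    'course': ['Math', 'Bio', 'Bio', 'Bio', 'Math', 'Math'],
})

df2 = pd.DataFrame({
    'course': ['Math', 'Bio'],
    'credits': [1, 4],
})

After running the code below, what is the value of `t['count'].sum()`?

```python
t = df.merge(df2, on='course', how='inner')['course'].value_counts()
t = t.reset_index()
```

merge on 'course' (how='inner') → 6 rows:
     major  score  hours course  credits
0       CS     60     11   Math        1
1     Econ     76     10    Bio        4
2       CS     86     28    Bio        4
3     Econ     69     21    Bio        4
4     Econ     64     10   Math        1
5  Physics     95     34   Math        1
value_counts of course:
course
Math    3
Bio     3
Name: count, dtype: int64
reset_index():
  course  count
0   Math      3
1    Bio      3
Taking the sum of column 'count' gives 6.

6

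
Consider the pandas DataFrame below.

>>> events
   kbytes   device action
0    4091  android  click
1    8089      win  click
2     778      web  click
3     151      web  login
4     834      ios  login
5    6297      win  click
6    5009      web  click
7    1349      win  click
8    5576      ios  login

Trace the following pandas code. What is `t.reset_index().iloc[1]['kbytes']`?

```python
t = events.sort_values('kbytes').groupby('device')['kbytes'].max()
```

sort by kbytes:
   kbytes   device action
3     151      web  login
2     778      web  click
4     834      ios  login
7    1349      win  click
0    4091  android  click
6    5009      web  click
8    5576      ios  login
5    6297      win  click
1    8089      win  click
group by device, max of kbytes:
device
android    4091
ios        5576
web        5009
win        8089
Name: kbytes, dtype: int64
reset_index():
    device  kbytes
0  android    4091
1      ios    5576
2      web    5009
3      win    8089
value at position 1, column 'kbytes' → 5576

5576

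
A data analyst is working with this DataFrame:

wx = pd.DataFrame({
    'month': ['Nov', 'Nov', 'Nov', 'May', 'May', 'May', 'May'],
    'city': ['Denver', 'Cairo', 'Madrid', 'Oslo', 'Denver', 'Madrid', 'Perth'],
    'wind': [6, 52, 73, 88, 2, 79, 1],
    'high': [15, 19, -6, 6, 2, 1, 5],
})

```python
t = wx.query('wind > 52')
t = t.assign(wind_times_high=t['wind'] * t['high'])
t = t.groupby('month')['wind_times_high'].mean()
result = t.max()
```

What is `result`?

filter rows where wind > 52:
  month    city  wind  high
2   Nov  Madrid    73    -6
3   May    Oslo    88     6
5   May  Madrid    79     1
add column wind_times_high = t['wind'] * t['high']:
  month    city  wind  high  wind_times_high
2   Nov  Madrid    73    -6             -438
3   May    Oslo    88     6              528
5   May  Madrid    79     1               79
group by month, mean of wind_times_high:
month
May    303.5
Nov   -438.0
Name: wind_times_high, dtype: float64

303.5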